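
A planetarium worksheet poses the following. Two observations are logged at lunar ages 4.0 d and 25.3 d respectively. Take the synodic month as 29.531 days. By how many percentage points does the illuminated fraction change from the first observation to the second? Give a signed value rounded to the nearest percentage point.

+2 percentage points

First observation: θ = 360°·4.0/29.531 = 48.8°, so f = 0.170.
Second observation: θ = 308.4°, f = 0.189.
Δf = 0.189 − 0.170 = +0.019, i.e. +2 pp.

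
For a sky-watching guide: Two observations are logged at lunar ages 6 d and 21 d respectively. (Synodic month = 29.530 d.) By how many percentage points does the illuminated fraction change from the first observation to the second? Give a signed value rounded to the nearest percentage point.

θ₁ = 360° × 6/29.530 = 73.1°, f₁ = (1 − cos θ₁)/2 = 0.355.
θ₂ = 360° × 21/29.530 = 256.0°, f₂ = (1 − cos θ₂)/2 = 0.621.
Change = f₂ − f₁ = +0.266 → +27 percentage points.

+27 percentage points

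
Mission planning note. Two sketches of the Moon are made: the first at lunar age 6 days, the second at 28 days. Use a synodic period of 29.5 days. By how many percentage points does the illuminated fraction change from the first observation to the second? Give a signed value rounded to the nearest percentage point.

First observation: θ = 360°·6/29.5 = 73.2°, so f = 0.356.
Second observation: θ = 341.7°, f = 0.025.
Δf = 0.025 − 0.356 = -0.330, i.e. -33 pp.

-33 pp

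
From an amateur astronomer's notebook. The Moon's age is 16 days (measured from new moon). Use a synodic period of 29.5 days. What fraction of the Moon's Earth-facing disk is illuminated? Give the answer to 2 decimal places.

0.98

Elongation θ = 360° × 16/29.5 ≈ 195.3°.
Illuminated fraction = (1 − cos 195.3°)/2 = (1 − (-0.965))/2 ≈ 0.982.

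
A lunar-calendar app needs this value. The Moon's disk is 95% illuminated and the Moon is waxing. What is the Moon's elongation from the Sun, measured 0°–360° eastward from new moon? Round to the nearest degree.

154°

Invert f = (1 − cos θ)/2 to get cos θ = 1 − 2(0.95) = -0.900, hence θ₀ = arccos -0.900 = 154.2°.
Before full moon the principal value applies: θ = 154.2°.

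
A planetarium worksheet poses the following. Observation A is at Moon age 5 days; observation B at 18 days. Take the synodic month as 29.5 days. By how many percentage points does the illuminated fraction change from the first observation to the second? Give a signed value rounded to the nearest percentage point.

θ₁ = 360° × 5/29.5 = 61.0°, f₁ = (1 − cos θ₁)/2 = 0.258.
θ₂ = 360° × 18/29.5 = 219.7°, f₂ = (1 − cos θ₂)/2 = 0.885.
Change = f₂ − f₁ = +0.627 → +63 percentage points.

+63 pp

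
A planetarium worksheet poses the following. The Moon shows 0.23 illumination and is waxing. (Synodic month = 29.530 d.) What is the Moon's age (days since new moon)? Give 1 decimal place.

From f = (1 − cos θ)/2: cos θ = 1 − 2×0.23 = 0.540; arccos → 57.3°.
Before full moon the principal value applies: θ = 57.3°.
At 360°/29.530 d per day, 57.3° corresponds to 4.70 days.

4.7 days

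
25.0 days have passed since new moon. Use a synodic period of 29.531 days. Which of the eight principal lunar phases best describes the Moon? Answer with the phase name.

θ ≈ 360° × 25.0/29.531 = 305°, which falls in the waning crescent sector.

waning crescent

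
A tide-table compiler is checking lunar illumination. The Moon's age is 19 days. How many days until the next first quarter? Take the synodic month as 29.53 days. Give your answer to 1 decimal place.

17.9 days

First quarter occurs at elongation 90°, i.e. at age 29.53 × 90/360 = 7.383 d.
Already past this cycle's first quarter; the next is at 7.383 + 29.53 = 36.913 d, so 36.913 − 19 = 17.913 days.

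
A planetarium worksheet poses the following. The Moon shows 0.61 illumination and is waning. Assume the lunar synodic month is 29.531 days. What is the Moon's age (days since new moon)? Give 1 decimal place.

Invert f = (1 − cos θ)/2 to get cos θ = 1 − 2(0.61) = -0.220, hence θ₀ = arccos -0.220 = 102.7°.
A waning Moon lies in 180°–360°, so θ = 360° − 102.7° = 257.3°.
Age = 29.531 × 257.3°/360° ≈ 21.11 days.

21.1 days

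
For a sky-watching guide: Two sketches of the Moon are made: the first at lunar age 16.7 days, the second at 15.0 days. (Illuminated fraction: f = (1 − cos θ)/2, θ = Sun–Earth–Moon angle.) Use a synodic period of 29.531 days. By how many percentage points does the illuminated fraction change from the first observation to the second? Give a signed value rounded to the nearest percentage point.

+4 pp

First observation: θ = 360°·16.7/29.531 = 203.6°, so f = 0.958.
Second observation: θ = 182.9°, f = 0.999.
Δf = 0.999 − 0.958 = +0.041, i.e. +4 pp.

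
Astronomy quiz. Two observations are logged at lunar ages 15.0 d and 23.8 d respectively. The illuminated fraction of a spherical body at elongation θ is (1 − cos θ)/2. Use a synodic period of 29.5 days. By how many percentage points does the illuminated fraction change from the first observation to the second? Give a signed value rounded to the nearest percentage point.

First observation: θ = 360°·15.0/29.5 = 183.1°, so f = 0.999.
Second observation: θ = 290.4°, f = 0.325.
Δf = 0.325 − 0.999 = -0.674, i.e. -67 pp.

-67 pp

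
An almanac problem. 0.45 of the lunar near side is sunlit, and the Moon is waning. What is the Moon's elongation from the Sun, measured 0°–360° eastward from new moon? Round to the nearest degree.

276°

Invert f = (1 − cos θ)/2 to get cos θ = 1 − 2(0.45) = 0.100, hence θ₀ = arccos 0.100 = 84.3°.
Since the Moon is past full (waning), take the reflex angle: θ = 360° − 84.3° = 275.7°.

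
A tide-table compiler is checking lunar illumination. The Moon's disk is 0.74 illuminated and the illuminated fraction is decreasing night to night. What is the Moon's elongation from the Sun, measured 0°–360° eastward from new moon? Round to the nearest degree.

cos θ = 1 − 2f = -0.480, giving a principal value of 118.7°.
Waning ⇒ past full, so θ = 360° − 118.7° = 241.3°.

241°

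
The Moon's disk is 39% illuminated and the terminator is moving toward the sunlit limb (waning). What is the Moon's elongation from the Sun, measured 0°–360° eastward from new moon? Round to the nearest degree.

283°

From f = (1 − cos θ)/2: cos θ = 1 − 2×0.39 = 0.220; arccos → 77.3°.
Waning ⇒ past full, so θ = 360° − 77.3° = 282.7°.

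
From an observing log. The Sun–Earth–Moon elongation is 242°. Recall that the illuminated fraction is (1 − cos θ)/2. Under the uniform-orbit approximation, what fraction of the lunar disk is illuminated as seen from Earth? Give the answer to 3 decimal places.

cos 242° = (-0.469), so f = (1 − (-0.469))/2 = 0.735.

0.735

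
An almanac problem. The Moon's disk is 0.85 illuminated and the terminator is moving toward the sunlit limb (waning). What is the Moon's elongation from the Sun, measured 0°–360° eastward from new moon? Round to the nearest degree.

cos θ = 1 − 2f = -0.700, giving a principal value of 134.4°.
A waning Moon lies in 180°–360°, so θ = 360° − 134.4° = 225.6°.

226°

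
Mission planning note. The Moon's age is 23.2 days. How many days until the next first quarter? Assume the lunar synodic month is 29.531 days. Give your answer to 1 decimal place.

First quarter is 0.25 of the way through the cycle: age 0.25 × 29.531 = 7.383 d.
Already past this cycle's first quarter; the next is at 7.383 + 29.531 = 36.914 d, so 36.914 − 23.2 = 13.714 days.

13.7 days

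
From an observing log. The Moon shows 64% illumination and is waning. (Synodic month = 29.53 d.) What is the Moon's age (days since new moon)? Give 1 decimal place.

From f = (1 − cos θ)/2: cos θ = 1 − 2×0.64 = -0.280; arccos → 106.3°.
A waning Moon lies in 180°–360°, so θ = 360° − 106.3° = 253.7°.
Age = 29.53 × 253.7°/360° ≈ 20.81 days.

20.8 days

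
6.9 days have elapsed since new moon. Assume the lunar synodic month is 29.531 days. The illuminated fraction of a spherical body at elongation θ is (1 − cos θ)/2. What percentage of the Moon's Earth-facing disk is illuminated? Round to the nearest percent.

45%

Phase angle: θ = 360°·(6.9 d)/(29.531 d) = 84.1°.
With cos θ = 0.103, the lit fraction is (1 − 0.103)/2 ≈ 0.449, so 45%.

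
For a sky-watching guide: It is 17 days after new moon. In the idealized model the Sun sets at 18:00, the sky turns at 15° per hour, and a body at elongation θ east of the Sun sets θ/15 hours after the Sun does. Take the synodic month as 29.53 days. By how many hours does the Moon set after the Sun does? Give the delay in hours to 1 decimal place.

13.8 h

The Moon has covered 17/29.53 of its cycle, so θ ≈ 360° × 17/29.53 = 207.2°.
Delay after the Sun = 207.2° / (15°/h) ≈ 13.82 h.
So the Moon sets 13.82 h after the Sun.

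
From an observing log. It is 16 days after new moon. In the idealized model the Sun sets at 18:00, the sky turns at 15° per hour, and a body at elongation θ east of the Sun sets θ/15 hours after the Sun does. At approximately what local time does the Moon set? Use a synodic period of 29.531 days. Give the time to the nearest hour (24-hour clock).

07:00

Elongation θ = 360° × 16/29.531 ≈ 195.0°.
Delay after the Sun = 195.0° / (15°/h) ≈ 13.00 h.
18:00 + 13.00 h ≈ 07:00 → 07:00 to the nearest hour.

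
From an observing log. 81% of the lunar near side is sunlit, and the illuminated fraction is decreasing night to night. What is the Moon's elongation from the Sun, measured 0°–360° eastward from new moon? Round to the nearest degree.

From f = (1 − cos θ)/2: cos θ = 1 − 2×0.81 = -0.620; arccos → 128.3°.
Waning ⇒ past full, so θ = 360° − 128.3° = 231.7°.

232°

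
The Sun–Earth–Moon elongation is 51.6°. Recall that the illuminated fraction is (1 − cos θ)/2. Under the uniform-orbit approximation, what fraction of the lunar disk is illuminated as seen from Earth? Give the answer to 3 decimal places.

f = (1 − cos 51.6°)/2 = (1 − 0.621)/2 ≈ 0.189.

0.189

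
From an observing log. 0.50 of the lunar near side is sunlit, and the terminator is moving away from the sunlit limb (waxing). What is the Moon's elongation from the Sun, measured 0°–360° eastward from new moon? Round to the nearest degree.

90°

cos θ = 1 − 2f = 0.000, giving a principal value of 90.0°.
Waxing ⇒ before full, so θ = 90.0°.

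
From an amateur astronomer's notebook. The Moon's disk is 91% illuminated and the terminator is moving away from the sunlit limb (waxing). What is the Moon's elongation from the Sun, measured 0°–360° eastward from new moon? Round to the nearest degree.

145°

cos θ = 1 − 2f = -0.820, giving a principal value of 145.1°.
The Moon is waxing (0°–180°), so θ = 145.1° directly.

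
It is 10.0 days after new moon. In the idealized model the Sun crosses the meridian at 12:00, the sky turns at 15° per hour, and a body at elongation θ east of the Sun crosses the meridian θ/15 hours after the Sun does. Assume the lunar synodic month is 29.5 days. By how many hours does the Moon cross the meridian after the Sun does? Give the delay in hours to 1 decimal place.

The Moon has covered 10.0/29.5 of its cycle, so θ ≈ 360° × 10.0/29.5 = 122.0°.
The Moon trails the Sun by θ/15 = 122.0/15 ≈ 8.14 hours.
So the Moon crosses the meridian 8.14 h after the Sun.

8.1 h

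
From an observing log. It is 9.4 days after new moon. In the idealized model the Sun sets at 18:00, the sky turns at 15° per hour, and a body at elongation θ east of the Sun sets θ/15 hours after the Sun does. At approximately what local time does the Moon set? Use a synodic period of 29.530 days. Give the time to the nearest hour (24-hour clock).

02:00

Elongation θ = 360° × 9.4/29.530 ≈ 114.6°.
The Moon trails the Sun by θ/15 = 114.6/15 ≈ 7.64 hours.
18:00 + 7.64 h ≈ 01:38 → 02:00 to the nearest hour.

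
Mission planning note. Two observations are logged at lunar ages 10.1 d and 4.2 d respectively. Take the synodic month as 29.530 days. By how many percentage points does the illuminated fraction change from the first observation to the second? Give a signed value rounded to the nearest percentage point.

-59 pp

θ₁ = 360° × 10.1/29.530 = 123.1°, f₁ = (1 − cos θ₁)/2 = 0.773.
θ₂ = 360° × 4.2/29.530 = 51.2°, f₂ = (1 − cos θ₂)/2 = 0.187.
Change = f₂ − f₁ = -0.587 → -59 percentage points.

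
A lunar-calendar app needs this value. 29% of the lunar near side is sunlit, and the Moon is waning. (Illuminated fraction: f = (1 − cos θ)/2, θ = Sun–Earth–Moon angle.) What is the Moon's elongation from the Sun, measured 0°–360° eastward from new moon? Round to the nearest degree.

295°

From f = (1 − cos θ)/2: cos θ = 1 − 2×0.29 = 0.420; arccos → 65.2°.
Waning ⇒ past full, so θ = 360° − 65.2° = 294.8°.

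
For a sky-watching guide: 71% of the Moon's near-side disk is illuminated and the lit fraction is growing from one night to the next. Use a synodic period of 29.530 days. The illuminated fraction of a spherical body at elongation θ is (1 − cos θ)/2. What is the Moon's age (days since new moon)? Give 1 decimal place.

From f = (1 − cos θ)/2: cos θ = 1 − 2×0.71 = -0.420; arccos → 114.8°.
Before full moon the principal value applies: θ = 114.8°.
Age = 29.530 × 114.8°/360° ≈ 9.42 days.

9.4 days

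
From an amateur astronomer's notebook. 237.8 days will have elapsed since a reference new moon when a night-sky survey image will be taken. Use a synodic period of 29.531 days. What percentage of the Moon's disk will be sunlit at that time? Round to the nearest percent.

3%

237.8/29.531 = 8.053 lunations, so 8 complete cycles and 1.55 d into the next.
The Moon has covered 1.55/29.531 of its cycle, so θ ≈ 360° × 1.55/29.531 = 18.9°.
Illuminated fraction = (1 − cos 18.9°)/2 = (1 − 0.946)/2 ≈ 0.027, so 3%.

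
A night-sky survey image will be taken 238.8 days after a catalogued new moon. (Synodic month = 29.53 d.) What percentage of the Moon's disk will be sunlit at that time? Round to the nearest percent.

7%

Reduce mod P: 238.8 − 8×29.53 = 2.56 d into the current lunation.
Phase angle: θ = 360°·(2.56 d)/(29.53 d) = 31.2°.
Illuminated fraction = (1 − cos 31.2°)/2 = (1 − 0.855)/2 ≈ 0.072, so 7%.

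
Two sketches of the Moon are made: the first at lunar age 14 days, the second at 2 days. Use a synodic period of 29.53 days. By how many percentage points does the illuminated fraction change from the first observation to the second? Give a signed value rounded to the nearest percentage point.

θ₁ = 360° × 14/29.53 = 170.7°, f₁ = (1 − cos θ₁)/2 = 0.993.
θ₂ = 360° × 2/29.53 = 24.4°, f₂ = (1 − cos θ₂)/2 = 0.045.
Change = f₂ − f₁ = -0.949 → -95 percentage points.

-95 pp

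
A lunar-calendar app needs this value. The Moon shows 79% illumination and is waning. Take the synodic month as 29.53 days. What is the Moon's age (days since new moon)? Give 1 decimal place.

19.2 days

Invert f = (1 − cos θ)/2 to get cos θ = 1 − 2(0.79) = -0.580, hence θ₀ = arccos -0.580 = 125.5°.
Waning ⇒ past full, so θ = 360° − 125.5° = 234.5°.
Age = 29.53 × 234.5°/360° ≈ 19.24 days.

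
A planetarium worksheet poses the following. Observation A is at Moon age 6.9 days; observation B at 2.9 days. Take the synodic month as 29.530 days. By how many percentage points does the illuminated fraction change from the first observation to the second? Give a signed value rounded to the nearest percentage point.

First observation: θ = 360°·6.9/29.530 = 84.1°, so f = 0.449.
Second observation: θ = 35.4°, f = 0.092.
Δf = 0.092 − 0.449 = -0.357, i.e. -36 pp.

-36 pp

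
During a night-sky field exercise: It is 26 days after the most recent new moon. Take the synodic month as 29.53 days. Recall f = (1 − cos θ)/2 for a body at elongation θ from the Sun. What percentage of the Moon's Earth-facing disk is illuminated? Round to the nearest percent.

13%

The Moon has covered 26/29.53 of its cycle, so θ ≈ 360° × 26/29.53 = 317.0°.
cos 317.0° = 0.731, so f = (1 − 0.731)/2 = 0.135, so 13%.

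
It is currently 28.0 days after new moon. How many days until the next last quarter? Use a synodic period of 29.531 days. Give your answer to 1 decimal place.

23.7 days

Last quarter is 0.75 of the way through the cycle: age 0.75 × 29.531 = 22.148 d.
Already past this cycle's last quarter; the next is at 22.148 + 29.531 = 51.679 d, so 51.679 − 28.0 = 23.679 days.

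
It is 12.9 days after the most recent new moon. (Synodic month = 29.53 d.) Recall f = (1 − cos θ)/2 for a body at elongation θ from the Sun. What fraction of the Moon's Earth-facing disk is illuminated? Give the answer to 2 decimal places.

The Moon has covered 12.9/29.53 of its cycle, so θ ≈ 360° × 12.9/29.53 = 157.3°.
With cos θ = (-0.922), the lit fraction is (1 − (-0.922))/2 ≈ 0.961.

0.96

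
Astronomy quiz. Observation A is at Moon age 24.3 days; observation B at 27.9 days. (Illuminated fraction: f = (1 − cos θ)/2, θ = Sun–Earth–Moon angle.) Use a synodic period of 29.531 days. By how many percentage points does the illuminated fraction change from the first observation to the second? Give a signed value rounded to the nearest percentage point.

-25 pp

First observation: θ = 360°·24.3/29.531 = 296.2°, so f = 0.279.
Second observation: θ = 340.1°, f = 0.030.
Δf = 0.030 − 0.279 = -0.249, i.e. -25 pp.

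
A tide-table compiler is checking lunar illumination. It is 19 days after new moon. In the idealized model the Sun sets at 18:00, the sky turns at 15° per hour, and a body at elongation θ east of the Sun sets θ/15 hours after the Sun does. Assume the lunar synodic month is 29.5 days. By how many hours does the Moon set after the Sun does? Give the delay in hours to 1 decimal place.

Elongation θ = 360° × 19/29.5 ≈ 231.9°.
The Moon trails the Sun by θ/15 = 231.9/15 ≈ 15.46 hours.
So the Moon sets 15.46 h after the Sun.

15.5 h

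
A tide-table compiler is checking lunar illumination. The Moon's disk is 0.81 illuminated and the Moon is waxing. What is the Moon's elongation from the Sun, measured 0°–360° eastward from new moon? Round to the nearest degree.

128°

From f = (1 − cos θ)/2: cos θ = 1 − 2×0.81 = -0.620; arccos → 128.3°.
The Moon is waxing (0°–180°), so θ = 128.3° directly.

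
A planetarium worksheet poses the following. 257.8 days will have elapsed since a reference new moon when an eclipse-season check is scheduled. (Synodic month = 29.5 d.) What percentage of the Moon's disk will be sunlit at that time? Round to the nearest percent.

257.8/29.5 = 8.739 lunations, so 8 complete cycles and 21.80 d into the next.
The Moon has covered 21.80/29.5 of its cycle, so θ ≈ 360° × 21.80/29.5 = 266.0°.
Illuminated fraction = (1 − cos 266.0°)/2 = (1 − (-0.069))/2 ≈ 0.535, so 53%.

53%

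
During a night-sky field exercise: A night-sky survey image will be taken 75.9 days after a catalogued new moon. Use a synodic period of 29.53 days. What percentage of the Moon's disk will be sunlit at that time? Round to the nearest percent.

95%

Reduce mod P: 75.9 − 2×29.53 = 16.84 d into the current lunation.
The Moon has covered 16.84/29.53 of its cycle, so θ ≈ 360° × 16.84/29.53 = 205.3°.
cos 205.3° = (-0.904), so f = (1 − (-0.904))/2 = 0.952, so 95%.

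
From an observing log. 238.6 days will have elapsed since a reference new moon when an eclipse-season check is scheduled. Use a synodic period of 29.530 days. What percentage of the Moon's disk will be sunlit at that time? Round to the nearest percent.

Reduce mod P: 238.6 − 8×29.530 = 2.36 d into the current lunation.
Phase angle: θ = 360°·(2.36 d)/(29.530 d) = 28.8°.
With cos θ = 0.877, the lit fraction is (1 − 0.877)/2 ≈ 0.062, so 6%.

6%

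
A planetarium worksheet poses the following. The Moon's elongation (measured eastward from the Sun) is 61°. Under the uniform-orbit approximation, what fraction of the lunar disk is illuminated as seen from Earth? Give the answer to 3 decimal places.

Half-versine of 61°: (1 − 0.485)/2 = 0.258.

0.258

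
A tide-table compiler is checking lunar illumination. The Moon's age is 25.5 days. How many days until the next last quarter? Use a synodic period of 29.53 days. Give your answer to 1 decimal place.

26.2 days

Last quarter occurs at elongation 270°, i.e. at age 29.53 × 270/360 = 22.148 d.
This lunation's last quarter (22.148 d) has passed, so add one period: 51.678 − 25.5 = 26.178 days.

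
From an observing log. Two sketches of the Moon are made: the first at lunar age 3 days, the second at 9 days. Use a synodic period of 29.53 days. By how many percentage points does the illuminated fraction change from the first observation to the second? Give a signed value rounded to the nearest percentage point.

+57 percentage points

First observation: θ = 360°·3/29.53 = 36.6°, so f = 0.098.
Second observation: θ = 109.7°, f = 0.669.
Δf = 0.669 − 0.098 = +0.570, i.e. +57 pp.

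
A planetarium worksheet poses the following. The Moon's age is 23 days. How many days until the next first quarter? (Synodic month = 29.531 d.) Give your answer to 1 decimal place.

13.9 days

First quarter is 0.25 of the way through the cycle: age 0.25 × 29.531 = 7.383 d.
This lunation's first quarter (7.383 d) has passed, so add one period: 36.914 − 23 = 13.914 days.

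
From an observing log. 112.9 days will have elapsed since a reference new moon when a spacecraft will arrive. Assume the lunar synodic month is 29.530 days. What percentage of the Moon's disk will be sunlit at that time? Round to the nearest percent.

112.9/29.530 = 3.823 lunations, so 3 complete cycles and 24.31 d into the next.
Phase angle: θ = 360°·(24.31 d)/(29.530 d) = 296.4°.
cos 296.4° = 0.444, so f = (1 − 0.444)/2 = 0.278, so 28%.

28%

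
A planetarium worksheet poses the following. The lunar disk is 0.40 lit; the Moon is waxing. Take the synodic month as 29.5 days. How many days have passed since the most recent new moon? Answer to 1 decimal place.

6.4 days

From f = (1 − cos θ)/2: cos θ = 1 − 2×0.40 = 0.200; arccos → 78.5°.
The Moon is waxing (0°–180°), so θ = 78.5° directly.
Age = 29.5 × 78.5°/360° ≈ 6.43 days.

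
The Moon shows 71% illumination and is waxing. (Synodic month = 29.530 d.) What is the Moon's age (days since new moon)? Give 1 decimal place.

9.4 days

cos θ = 1 − 2f = -0.420, giving a principal value of 114.8°.
The Moon is waxing (0°–180°), so θ = 114.8° directly.
That fraction of the synodic month is 114.8/360 × 29.530 d ≈ 9.42 d.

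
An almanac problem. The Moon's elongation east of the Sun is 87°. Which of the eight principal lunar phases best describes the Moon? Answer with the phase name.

first quarter

The first quarter sector spans roughly 68°–112°; 87° falls inside it.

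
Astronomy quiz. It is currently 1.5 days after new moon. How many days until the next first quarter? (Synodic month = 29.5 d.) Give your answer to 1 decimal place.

5.9 days

First quarter is 0.25 of the way through the cycle: age 0.25 × 29.5 = 7.375 d.
That is 7.375 − 1.5 = 5.875 days ahead.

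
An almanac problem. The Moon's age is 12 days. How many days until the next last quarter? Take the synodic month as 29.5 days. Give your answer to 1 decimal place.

10.1 days

Last quarter is 0.75 of the way through the cycle: age 0.75 × 29.5 = 22.125 d.
That is 22.125 − 12 = 10.125 days ahead.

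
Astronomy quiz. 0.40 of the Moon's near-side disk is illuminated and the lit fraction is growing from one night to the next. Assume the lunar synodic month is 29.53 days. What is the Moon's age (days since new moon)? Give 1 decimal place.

6.4 days

From f = (1 − cos θ)/2: cos θ = 1 − 2×0.40 = 0.200; arccos → 78.5°.
Before full moon the principal value applies: θ = 78.5°.
That fraction of the synodic month is 78.5/360 × 29.53 d ≈ 6.44 d.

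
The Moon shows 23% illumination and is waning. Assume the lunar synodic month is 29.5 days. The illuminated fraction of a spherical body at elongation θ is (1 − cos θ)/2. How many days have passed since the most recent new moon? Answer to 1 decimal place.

24.8 days

cos θ = 1 − 2f = 0.540, giving a principal value of 57.3°.
Since the Moon is past full (waning), take the reflex angle: θ = 360° − 57.3° = 302.7°.
At 360°/29.5 d per day, 302.7° corresponds to 24.80 days.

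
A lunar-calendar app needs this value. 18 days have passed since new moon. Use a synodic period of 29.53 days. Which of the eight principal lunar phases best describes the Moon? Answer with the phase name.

waning gibbous

θ ≈ 360° × 18/29.53 = 219°, which falls in the waning gibbous sector.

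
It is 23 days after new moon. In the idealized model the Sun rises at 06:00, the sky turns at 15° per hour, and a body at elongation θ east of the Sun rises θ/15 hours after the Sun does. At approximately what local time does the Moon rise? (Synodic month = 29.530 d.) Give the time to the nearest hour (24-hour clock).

01:00

Elongation θ = 360° × 23/29.530 ≈ 280.4°.
Delay after the Sun = 280.4° / (15°/h) ≈ 18.69 h.
06:00 + 18.69 h ≈ 00:42 → 01:00 to the nearest hour.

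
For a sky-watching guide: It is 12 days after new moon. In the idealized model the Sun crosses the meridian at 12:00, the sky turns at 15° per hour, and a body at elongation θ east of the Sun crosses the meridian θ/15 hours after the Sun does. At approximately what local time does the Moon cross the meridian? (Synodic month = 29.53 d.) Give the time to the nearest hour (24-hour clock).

The Moon has covered 12/29.53 of its cycle, so θ ≈ 360° × 12/29.53 = 146.3°.
At 15° of sky rotation per hour, 146.3° corresponds to a 9.75 h lag.
12:00 + 9.75 h ≈ 21:45 → 22:00 to the nearest hour.

22:00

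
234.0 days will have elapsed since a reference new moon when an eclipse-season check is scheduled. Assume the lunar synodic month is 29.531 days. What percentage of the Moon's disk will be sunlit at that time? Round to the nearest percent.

6%

234.0/29.531 = 7.924 lunations, so 7 complete cycles and 27.28 d into the next.
Elongation θ = 360° × 27.28/29.531 ≈ 332.6°.
Illuminated fraction = (1 − cos 332.6°)/2 = (1 − 0.888)/2 ≈ 0.056, so 6%.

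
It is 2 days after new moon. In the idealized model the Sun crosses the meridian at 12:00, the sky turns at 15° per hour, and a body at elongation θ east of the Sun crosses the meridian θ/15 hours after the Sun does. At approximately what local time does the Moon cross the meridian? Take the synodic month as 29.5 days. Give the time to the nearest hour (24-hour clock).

14:00

Elongation θ = 360° × 2/29.5 ≈ 24.4°.
At 15° of sky rotation per hour, 24.4° corresponds to a 1.63 h lag.
12:00 + 1.63 h ≈ 13:38 → 14:00 to the nearest hour.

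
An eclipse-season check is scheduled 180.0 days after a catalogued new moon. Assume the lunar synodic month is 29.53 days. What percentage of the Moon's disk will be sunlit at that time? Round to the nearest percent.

9%

180.0 d spans 6 complete synodic months (6 × 29.53 = 177.18 d) plus 2.82 d.
The Moon has covered 2.82/29.53 of its cycle, so θ ≈ 360° × 2.82/29.53 = 34.4°.
cos 34.4° = 0.825, so f = (1 − 0.825)/2 = 0.087, so 9%.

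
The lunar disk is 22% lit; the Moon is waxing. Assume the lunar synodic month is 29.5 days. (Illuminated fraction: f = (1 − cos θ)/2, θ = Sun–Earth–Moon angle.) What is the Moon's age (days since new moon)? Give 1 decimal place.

cos θ = 1 − 2f = 0.560, giving a principal value of 55.9°.
The Moon is waxing (0°–180°), so θ = 55.9° directly.
That fraction of the synodic month is 55.9/360 × 29.5 d ≈ 4.58 d.

4.6 days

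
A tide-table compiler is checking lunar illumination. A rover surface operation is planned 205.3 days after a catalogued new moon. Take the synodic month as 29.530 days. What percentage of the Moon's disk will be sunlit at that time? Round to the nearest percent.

Reduce mod P: 205.3 − 6×29.530 = 28.12 d into the current lunation.
The Moon has covered 28.12/29.530 of its cycle, so θ ≈ 360° × 28.12/29.530 = 342.8°.
With cos θ = 0.955, the lit fraction is (1 − 0.955)/2 ≈ 0.022, so 2%.

2%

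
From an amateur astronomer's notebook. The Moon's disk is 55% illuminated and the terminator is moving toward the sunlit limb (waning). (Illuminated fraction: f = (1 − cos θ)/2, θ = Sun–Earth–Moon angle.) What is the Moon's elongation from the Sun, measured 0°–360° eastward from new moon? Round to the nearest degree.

Invert f = (1 − cos θ)/2 to get cos θ = 1 − 2(0.55) = -0.100, hence θ₀ = arccos -0.100 = 95.7°.
A waning Moon lies in 180°–360°, so θ = 360° − 95.7° = 264.3°.

264°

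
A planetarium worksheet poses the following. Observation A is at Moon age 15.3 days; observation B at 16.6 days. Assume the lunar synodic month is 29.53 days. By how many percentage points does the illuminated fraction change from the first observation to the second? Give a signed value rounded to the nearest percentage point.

θ₁ = 360° × 15.3/29.53 = 186.5°, f₁ = (1 − cos θ₁)/2 = 0.997.
θ₂ = 360° × 16.6/29.53 = 202.4°, f₂ = (1 − cos θ₂)/2 = 0.962.
Change = f₂ − f₁ = -0.034 → -3 percentage points.

-3 pp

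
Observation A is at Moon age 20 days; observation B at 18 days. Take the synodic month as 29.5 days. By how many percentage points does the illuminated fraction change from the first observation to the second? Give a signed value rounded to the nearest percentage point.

+17 percentage points

First observation: θ = 360°·20/29.5 = 244.1°, so f = 0.719.
Second observation: θ = 219.7°, f = 0.885.
Δf = 0.885 − 0.719 = +0.166, i.e. +17 pp.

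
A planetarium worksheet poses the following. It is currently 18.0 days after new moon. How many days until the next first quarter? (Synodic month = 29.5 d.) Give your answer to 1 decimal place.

18.9 days

First quarter occurs at elongation 90°, i.e. at age 29.5 × 90/360 = 7.375 d.
Already past this cycle's first quarter; the next is at 7.375 + 29.5 = 36.875 d, so 36.875 − 18.0 = 18.875 days.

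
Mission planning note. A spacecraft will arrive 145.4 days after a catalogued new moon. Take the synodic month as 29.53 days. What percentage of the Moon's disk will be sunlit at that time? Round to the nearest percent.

145.4 d spans 4 complete synodic months (4 × 29.53 = 118.12 d) plus 27.28 d.
Elongation θ = 360° × 27.28/29.53 ≈ 332.6°.
cos 332.6° = 0.888, so f = (1 − 0.888)/2 = 0.056, so 6%.

6%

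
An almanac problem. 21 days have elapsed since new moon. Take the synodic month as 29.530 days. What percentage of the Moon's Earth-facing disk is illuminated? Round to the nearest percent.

62%

Elongation θ = 360° × 21/29.530 ≈ 256.0°.
Illuminated fraction = (1 − cos 256.0°)/2 = (1 − (-0.242))/2 ≈ 0.621, so 62%.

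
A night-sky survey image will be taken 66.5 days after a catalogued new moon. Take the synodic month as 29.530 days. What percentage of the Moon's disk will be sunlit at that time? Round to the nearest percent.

66.5/29.530 = 2.252 lunations, so 2 complete cycles and 7.44 d into the next.
The Moon has covered 7.44/29.530 of its cycle, so θ ≈ 360° × 7.44/29.530 = 90.7°.
cos 90.7° = (-0.012), so f = (1 − (-0.012))/2 = 0.506, so 51%.

51%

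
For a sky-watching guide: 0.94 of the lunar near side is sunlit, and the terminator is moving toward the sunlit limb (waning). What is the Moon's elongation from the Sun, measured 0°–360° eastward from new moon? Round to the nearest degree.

208°

cos θ = 1 − 2f = -0.880, giving a principal value of 151.6°.
Since the Moon is past full (waning), take the reflex angle: θ = 360° − 151.6° = 208.4°.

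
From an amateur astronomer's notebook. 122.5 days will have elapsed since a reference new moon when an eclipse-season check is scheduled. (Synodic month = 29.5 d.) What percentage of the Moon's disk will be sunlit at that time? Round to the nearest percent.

21%

122.5 d spans 4 complete synodic months (4 × 29.5 = 118.00 d) plus 4.50 d.
Phase angle: θ = 360°·(4.50 d)/(29.5 d) = 54.9°.
With cos θ = 0.575, the lit fraction is (1 − 0.575)/2 ≈ 0.213, so 21%.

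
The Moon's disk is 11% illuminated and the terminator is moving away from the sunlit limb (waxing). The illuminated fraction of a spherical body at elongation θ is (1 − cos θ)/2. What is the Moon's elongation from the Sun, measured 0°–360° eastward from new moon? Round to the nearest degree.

39°

cos θ = 1 − 2f = 0.780, giving a principal value of 38.7°.
Before full moon the principal value applies: θ = 38.7°.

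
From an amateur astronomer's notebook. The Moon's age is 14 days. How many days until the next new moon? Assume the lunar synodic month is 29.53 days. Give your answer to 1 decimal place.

15.5 days

One full lunation from the last new moon is 29.53 d; remaining = 29.53 − 14 = 15.530 d.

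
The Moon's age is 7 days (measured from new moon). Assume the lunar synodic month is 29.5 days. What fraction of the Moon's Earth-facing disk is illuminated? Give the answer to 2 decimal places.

The Moon has covered 7/29.5 of its cycle, so θ ≈ 360° × 7/29.5 = 85.4°.
Illuminated fraction = (1 − cos 85.4°)/2 = (1 − 0.080)/2 ≈ 0.460.

0.46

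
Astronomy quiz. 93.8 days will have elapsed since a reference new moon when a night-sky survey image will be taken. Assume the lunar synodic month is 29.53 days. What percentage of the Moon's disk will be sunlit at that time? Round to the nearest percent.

Reduce mod P: 93.8 − 3×29.53 = 5.21 d into the current lunation.
The Moon has covered 5.21/29.53 of its cycle, so θ ≈ 360° × 5.21/29.53 = 63.5°.
cos 63.5° = 0.446, so f = (1 − 0.446)/2 = 0.277, so 28%.

28%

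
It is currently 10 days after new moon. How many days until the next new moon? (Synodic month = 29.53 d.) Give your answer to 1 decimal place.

One full lunation from the last new moon is 29.53 d; remaining = 29.53 − 10 = 19.530 d.

19.5 days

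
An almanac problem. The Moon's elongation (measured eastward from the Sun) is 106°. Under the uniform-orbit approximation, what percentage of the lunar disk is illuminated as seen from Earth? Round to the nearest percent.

cos 106° = (-0.276), so f = (1 − (-0.276))/2 = 0.638, i.e. 64%.

64%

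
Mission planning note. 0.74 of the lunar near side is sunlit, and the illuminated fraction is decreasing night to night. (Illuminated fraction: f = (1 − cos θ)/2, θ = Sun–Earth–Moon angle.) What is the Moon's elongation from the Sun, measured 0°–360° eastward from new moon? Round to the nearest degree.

From f = (1 − cos θ)/2: cos θ = 1 − 2×0.74 = -0.480; arccos → 118.7°.
A waning Moon lies in 180°–360°, so θ = 360° − 118.7° = 241.3°.

241°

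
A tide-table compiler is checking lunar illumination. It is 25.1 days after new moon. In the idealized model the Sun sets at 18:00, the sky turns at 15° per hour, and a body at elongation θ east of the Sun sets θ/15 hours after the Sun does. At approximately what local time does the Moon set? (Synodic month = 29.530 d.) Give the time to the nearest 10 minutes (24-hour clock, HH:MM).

14:20

Elongation θ = 360° × 25.1/29.530 ≈ 306.0°.
At 15° of sky rotation per hour, 306.0° corresponds to a 20.40 h lag.
18:00 + 20.400 h ≈ 14:24 → 14:20 to the nearest ten minutes.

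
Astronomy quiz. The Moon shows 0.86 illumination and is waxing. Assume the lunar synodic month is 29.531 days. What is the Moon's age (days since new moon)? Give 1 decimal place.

cos θ = 1 − 2f = -0.720, giving a principal value of 136.1°.
The Moon is waxing (0°–180°), so θ = 136.1° directly.
Age = 29.531 × 136.1°/360° ≈ 11.16 days.

11.2 days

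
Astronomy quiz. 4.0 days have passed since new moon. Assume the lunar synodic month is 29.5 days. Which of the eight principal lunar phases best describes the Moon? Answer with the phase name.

waxing crescent

At 4.0/29.5 of the cycle, θ ≈ 49° — the waxing crescent range.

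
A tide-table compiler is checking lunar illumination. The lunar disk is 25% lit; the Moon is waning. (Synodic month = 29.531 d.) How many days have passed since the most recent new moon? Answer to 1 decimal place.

24.6 days

Invert f = (1 − cos θ)/2 to get cos θ = 1 − 2(0.25) = 0.500, hence θ₀ = arccos 0.500 = 60.0°.
Waning ⇒ past full, so θ = 360° − 60.0° = 300.0°.
At 360°/29.531 d per day, 300.0° corresponds to 24.61 days.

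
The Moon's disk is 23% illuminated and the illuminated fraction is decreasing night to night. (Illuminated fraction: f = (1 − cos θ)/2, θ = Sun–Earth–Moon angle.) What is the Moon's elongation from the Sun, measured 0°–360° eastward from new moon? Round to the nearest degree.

303°

Invert f = (1 − cos θ)/2 to get cos θ = 1 − 2(0.23) = 0.540, hence θ₀ = arccos 0.540 = 57.3°.
A waning Moon lies in 180°–360°, so θ = 360° − 57.3° = 302.7°.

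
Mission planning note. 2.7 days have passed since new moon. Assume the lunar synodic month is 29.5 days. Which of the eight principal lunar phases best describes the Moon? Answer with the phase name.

θ ≈ 360° × 2.7/29.5 = 33°, which falls in the waxing crescent sector.

waxing crescent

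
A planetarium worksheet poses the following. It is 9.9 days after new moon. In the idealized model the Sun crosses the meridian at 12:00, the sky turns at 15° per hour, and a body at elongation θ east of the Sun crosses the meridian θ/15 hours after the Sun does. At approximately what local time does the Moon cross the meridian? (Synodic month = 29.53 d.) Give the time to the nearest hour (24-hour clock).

Elongation θ = 360° × 9.9/29.53 ≈ 120.7°.
Delay after the Sun = 120.7° / (15°/h) ≈ 8.05 h.
12:00 + 8.05 h ≈ 20:03 → 20:00 to the nearest hour.

20:00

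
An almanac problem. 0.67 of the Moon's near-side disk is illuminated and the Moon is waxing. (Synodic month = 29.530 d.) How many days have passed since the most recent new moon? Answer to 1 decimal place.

Invert f = (1 − cos θ)/2 to get cos θ = 1 − 2(0.67) = -0.340, hence θ₀ = arccos -0.340 = 109.9°.
Before full moon the principal value applies: θ = 109.9°.
That fraction of the synodic month is 109.9/360 × 29.530 d ≈ 9.01 d.

9.0 days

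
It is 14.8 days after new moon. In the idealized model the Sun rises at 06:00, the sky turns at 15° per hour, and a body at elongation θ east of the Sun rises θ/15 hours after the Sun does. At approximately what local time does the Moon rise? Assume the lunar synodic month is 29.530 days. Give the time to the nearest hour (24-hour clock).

Phase angle: θ = 360°·(14.8 d)/(29.530 d) = 180.4°.
At 15° of sky rotation per hour, 180.4° corresponds to a 12.03 h lag.
06:00 + 12.03 h ≈ 18:02 → 18:00 to the nearest hour.

18:00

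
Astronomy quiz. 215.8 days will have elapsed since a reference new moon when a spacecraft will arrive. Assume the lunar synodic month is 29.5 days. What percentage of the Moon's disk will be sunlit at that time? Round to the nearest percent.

Reduce mod P: 215.8 − 7×29.5 = 9.30 d into the current lunation.
The Moon has covered 9.30/29.5 of its cycle, so θ ≈ 360° × 9.30/29.5 = 113.5°.
cos 113.5° = (-0.399), so f = (1 − (-0.399))/2 = 0.699, so 70%.

70%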